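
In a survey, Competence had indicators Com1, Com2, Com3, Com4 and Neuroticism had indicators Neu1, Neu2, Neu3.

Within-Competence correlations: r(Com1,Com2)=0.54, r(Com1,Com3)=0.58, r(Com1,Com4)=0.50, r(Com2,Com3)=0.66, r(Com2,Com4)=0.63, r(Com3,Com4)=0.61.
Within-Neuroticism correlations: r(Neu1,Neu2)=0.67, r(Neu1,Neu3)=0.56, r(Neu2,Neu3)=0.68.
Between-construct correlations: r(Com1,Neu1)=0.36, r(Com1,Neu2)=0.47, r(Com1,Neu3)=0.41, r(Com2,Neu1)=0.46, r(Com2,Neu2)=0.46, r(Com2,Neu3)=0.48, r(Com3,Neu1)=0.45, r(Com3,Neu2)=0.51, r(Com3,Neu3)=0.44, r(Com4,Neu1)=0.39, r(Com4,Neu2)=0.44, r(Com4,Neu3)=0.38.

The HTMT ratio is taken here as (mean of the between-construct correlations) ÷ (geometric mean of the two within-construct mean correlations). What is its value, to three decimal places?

0.716

Between-construct mean = 5.25/12 = 0.4375.
Mean within-Com = 3.52/6 = 0.5867; mean within-Neu = 1.91/3 = 0.6367.
Geometric mean = √(0.5867 × 0.6367) = 0.6112.
HTMT = 0.4375 / 0.6112 = 0.716.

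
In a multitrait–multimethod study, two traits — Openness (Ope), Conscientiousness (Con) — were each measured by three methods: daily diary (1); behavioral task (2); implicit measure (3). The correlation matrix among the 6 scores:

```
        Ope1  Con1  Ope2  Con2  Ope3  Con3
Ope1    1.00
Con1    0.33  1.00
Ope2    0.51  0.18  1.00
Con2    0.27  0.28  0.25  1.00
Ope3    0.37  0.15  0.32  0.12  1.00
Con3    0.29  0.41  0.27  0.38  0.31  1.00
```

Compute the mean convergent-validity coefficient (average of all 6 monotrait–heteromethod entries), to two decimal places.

0.38

Convergent values: 0.51, 0.37, 0.32, 0.28, 0.41, 0.38; mean = 2.27/6 = 0.38.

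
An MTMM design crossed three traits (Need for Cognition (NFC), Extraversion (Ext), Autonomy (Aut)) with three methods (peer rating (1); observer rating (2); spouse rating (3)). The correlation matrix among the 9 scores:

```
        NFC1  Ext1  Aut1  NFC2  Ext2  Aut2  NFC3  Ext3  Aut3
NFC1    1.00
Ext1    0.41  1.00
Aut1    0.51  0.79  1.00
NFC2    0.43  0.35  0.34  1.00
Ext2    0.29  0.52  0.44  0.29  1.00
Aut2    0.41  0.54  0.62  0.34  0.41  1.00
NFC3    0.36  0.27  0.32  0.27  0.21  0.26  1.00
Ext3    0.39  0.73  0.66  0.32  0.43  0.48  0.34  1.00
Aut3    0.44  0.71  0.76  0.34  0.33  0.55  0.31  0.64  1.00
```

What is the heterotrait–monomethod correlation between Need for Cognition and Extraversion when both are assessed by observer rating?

0.29

Different traits, same method: r(NFC2, Ext2) = 0.29.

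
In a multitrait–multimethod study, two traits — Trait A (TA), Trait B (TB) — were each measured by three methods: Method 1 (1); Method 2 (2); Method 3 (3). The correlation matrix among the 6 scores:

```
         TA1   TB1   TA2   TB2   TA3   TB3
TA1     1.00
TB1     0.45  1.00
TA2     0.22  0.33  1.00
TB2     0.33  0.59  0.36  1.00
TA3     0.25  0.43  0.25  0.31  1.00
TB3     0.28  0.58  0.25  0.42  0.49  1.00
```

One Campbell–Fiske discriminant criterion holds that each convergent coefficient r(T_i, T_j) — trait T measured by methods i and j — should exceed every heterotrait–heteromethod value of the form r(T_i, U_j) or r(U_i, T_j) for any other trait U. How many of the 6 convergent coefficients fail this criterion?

3

Checking each validity diagonal entry against its comparison values:
TA (methods 1·2): 0.22 vs {0.33, 0.33} → fail.
TA (methods 1·3): 0.25 vs {0.28, 0.43} → fail.
TA (methods 2·3): 0.25 vs {0.25, 0.31} → fail.
TB (methods 1·2): 0.59 vs {0.33, 0.33} → pass.
TB (methods 1·3): 0.58 vs {0.43, 0.28} → pass.
TB (methods 2·3): 0.42 vs {0.31, 0.25} → pass.
3 of 6 fail.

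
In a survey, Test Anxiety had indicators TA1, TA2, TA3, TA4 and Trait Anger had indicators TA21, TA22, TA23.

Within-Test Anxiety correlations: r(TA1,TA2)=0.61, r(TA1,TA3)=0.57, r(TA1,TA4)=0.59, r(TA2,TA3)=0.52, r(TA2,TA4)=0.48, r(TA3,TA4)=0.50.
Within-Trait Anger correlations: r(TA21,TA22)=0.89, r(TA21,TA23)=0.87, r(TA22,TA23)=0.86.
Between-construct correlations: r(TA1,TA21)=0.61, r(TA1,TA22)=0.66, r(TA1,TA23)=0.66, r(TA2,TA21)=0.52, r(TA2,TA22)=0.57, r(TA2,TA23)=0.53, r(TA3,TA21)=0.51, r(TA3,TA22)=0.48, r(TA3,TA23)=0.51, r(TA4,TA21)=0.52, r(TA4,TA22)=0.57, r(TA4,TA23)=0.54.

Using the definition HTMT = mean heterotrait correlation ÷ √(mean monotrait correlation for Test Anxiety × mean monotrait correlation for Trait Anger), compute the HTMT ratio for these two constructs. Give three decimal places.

0.807

Between-construct mean = 6.68/12 = 0.5567.
Mean within-TA = 3.27/6 = 0.5450; mean within-TA2 = 2.62/3 = 0.8733.
Geometric mean = √(0.5450 × 0.8733) = 0.6899.
HTMT = 0.5567 / 0.6899 = 0.807.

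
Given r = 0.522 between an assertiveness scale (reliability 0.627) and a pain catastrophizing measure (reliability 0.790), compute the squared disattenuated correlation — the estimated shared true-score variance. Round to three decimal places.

0.550

Disattenuated r = 0.522 / √(0.627 × 0.790) = 0.522 / 0.7038 = 0.7417.
Shared true-score variance = 0.7417² = 0.5501 ≈ 0.550.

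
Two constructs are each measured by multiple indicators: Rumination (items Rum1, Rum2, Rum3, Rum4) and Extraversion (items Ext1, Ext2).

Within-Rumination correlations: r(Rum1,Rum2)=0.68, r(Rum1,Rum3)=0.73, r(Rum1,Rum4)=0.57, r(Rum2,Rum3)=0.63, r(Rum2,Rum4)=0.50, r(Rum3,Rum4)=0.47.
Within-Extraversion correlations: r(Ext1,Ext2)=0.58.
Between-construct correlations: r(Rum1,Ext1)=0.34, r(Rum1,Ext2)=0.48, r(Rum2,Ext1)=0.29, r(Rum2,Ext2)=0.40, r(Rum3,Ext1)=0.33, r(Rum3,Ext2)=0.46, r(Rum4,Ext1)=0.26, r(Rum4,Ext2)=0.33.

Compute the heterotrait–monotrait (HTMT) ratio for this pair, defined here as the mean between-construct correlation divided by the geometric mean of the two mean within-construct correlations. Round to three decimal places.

Mean heterotrait r = 2.89/8 = 0.3613.
Mean within-Rum = 3.58/6 = 0.5967; mean within-Ext = 0.58/1 = 0.5800.
Geometric mean = √(0.5967 × 0.5800) = 0.5883.
HTMT = 0.3613 / 0.5883 = 0.614.

0.614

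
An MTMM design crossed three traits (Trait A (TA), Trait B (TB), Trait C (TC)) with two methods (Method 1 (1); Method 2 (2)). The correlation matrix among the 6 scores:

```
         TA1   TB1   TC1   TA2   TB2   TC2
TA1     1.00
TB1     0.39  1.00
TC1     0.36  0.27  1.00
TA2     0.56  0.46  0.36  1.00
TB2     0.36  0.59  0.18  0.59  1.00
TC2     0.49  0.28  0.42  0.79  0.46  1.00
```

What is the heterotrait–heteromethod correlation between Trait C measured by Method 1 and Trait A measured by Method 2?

0.36

Different traits and methods: r(TC1, TA2) = 0.36.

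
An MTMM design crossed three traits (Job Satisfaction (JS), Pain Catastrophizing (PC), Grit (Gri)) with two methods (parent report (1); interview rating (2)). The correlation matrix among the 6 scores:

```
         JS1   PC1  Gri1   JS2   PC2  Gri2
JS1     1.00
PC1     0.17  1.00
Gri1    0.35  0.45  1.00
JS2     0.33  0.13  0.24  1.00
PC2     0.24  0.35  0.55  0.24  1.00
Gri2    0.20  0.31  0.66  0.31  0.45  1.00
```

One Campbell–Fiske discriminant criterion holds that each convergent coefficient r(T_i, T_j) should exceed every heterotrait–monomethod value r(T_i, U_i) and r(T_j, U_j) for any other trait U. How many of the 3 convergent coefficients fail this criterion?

Checking each validity diagonal entry against its comparison values:
JS (methods 1·2): 0.33 vs {0.17, 0.24, 0.35, 0.31} → fail.
PC (methods 1·2): 0.35 vs {0.17, 0.24, 0.45, 0.45} → fail.
Gri (methods 1·2): 0.66 vs {0.35, 0.31, 0.45, 0.45} → pass.
2 of 3 fail.

2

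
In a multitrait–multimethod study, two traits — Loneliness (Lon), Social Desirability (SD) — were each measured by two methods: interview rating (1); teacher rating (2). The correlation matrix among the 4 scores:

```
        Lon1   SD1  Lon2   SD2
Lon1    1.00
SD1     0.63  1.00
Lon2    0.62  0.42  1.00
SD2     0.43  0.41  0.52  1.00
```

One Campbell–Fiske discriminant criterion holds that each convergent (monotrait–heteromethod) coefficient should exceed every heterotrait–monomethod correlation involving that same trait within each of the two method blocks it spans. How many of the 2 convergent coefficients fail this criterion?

2

Convergent coefficients and their comparison sets:
Lon (methods 1·2): 0.62 vs {0.63, 0.52} → fail.
SD (methods 1·2): 0.41 vs {0.63, 0.52} → fail.
2 of 2 fail.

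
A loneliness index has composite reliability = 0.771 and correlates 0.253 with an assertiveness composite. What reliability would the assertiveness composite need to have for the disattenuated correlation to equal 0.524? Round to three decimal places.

0.302

r_true = r_obs / √(r_xx · r_yy) ⇒ 0.524 = 0.253 / √(0.771 · r_yy).
√(0.771 · r_yy) = 0.253 / 0.524 = 0.4828; 0.771 · r_yy = 0.2331; r_yy = 0.2331 / 0.771 ≈ 0.302.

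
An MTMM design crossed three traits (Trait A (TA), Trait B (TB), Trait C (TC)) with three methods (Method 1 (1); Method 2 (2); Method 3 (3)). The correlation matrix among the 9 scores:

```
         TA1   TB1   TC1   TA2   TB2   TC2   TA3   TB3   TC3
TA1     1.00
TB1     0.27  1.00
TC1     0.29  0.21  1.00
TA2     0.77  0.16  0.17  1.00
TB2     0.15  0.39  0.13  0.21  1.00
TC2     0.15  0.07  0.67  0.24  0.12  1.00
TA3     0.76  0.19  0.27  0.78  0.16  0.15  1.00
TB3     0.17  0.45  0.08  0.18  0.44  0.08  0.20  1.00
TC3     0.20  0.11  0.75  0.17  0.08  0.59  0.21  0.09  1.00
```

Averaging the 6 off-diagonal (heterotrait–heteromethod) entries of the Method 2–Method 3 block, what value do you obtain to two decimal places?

0.14

HTHM values (method 2 × method 3): 0.18, 0.17, 0.16, 0.08, 0.15, 0.08; mean = 0.82/6 = 0.14.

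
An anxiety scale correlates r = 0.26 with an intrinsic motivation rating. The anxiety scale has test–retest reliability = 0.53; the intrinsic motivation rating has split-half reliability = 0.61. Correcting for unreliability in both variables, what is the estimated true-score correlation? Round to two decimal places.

r_true = r_obs / √(r_xx · r_yy) = 0.26 / √(0.53 × 0.61) = 0.26 / √0.3233 = 0.26 / 0.5686 ≈ 0.46.

0.46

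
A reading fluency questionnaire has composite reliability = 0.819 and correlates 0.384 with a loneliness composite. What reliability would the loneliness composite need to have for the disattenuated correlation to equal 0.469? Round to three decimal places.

r_true = r_obs / √(r_xx · r_yy) ⇒ 0.469 = 0.384 / √(0.819 · r_yy).
√(0.819 · r_yy) = 0.384 / 0.469 = 0.8188; 0.819 · r_yy = 0.6704; r_yy = 0.6704 / 0.819 ≈ 0.819.

0.819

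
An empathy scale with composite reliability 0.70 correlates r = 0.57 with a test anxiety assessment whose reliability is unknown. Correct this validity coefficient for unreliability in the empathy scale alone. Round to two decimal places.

Single correction: r_c = r_obs / √r_xx = 0.57 / √0.70 = 0.57 / 0.8367 ≈ 0.68.

0.68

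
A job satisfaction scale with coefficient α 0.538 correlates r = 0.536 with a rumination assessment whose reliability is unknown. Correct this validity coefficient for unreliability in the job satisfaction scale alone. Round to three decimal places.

Single correction: r_c = r_obs / √r_xx = 0.536 / √0.538 = 0.536 / 0.7335 ≈ 0.731.

0.731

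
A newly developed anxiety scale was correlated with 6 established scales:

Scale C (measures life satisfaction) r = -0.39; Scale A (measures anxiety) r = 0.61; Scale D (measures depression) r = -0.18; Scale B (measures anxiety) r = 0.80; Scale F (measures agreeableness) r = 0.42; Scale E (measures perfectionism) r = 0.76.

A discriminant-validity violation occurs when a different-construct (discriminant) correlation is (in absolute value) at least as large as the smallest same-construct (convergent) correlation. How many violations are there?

Convergent (same construct = anxiety): Scale A, Scale B.
Smallest convergent = 0.61. Discriminant |r|: 0.39, 0.18, 0.42, 0.76; count ≥ 0.61 → 1.

1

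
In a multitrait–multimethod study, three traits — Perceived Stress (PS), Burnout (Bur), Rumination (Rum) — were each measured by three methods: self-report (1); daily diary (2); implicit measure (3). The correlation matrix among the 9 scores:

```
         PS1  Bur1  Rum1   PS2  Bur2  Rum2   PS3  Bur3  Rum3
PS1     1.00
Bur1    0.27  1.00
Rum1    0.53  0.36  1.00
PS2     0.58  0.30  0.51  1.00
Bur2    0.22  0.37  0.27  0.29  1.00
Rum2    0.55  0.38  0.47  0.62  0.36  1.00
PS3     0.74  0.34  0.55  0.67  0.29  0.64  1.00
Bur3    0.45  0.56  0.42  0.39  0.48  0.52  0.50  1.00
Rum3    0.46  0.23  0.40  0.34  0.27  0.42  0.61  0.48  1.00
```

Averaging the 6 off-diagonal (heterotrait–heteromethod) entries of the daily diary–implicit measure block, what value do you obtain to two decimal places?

HTHM values (method 2 × method 3): 0.39, 0.34, 0.29, 0.27, 0.64, 0.52; mean = 2.45/6 = 0.41.

0.41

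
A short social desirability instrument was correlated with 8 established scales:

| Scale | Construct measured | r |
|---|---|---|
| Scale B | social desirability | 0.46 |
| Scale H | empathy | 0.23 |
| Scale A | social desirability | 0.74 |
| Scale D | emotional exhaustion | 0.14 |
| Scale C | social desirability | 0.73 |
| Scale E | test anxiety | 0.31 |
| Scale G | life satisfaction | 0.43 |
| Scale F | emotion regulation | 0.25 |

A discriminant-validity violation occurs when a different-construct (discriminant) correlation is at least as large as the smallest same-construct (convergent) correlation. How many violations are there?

Convergent (same construct = social desirability): Scale B, Scale A, Scale C.
Smallest convergent = 0.46. Discriminant values: 0.23, 0.14, 0.31, 0.43, 0.25; count ≥ 0.46 → 0.

0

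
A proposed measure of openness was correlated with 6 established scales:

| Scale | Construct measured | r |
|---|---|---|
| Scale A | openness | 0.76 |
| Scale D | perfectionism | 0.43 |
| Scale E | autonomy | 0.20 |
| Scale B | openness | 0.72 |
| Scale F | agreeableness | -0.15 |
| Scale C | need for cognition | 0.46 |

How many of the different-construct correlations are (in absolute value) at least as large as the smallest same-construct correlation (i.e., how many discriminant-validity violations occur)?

0

Convergent (same construct = openness): Scale A, Scale B.
Smallest convergent = 0.72. Discriminant |r|: 0.43, 0.20, 0.15, 0.46; count ≥ 0.72 → 0.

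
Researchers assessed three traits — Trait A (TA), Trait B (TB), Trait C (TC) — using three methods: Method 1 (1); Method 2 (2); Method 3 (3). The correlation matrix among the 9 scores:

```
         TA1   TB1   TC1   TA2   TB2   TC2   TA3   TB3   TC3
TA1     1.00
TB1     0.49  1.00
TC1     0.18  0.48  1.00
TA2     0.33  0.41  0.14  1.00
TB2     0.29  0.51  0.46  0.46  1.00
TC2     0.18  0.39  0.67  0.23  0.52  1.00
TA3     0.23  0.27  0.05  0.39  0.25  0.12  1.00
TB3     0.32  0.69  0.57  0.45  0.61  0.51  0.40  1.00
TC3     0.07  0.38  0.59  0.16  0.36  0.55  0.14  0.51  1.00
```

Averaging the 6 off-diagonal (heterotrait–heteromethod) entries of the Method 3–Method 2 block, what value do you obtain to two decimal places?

HTHM values (method 3 × method 2): 0.25, 0.12, 0.45, 0.51, 0.16, 0.36; mean = 1.85/6 = 0.31.

0.31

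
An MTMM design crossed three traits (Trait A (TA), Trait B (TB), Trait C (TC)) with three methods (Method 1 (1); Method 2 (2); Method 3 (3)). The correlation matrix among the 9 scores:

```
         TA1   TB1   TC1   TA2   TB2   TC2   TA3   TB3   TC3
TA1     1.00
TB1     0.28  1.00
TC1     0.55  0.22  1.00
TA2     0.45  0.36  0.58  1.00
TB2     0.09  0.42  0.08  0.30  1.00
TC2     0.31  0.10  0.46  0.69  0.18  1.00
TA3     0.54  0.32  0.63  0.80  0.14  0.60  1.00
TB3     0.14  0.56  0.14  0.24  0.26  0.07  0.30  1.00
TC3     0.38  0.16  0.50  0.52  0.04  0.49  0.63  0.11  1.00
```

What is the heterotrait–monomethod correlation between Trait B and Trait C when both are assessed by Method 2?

Different traits, same method: r(TB2, TC2) = 0.18.

0.18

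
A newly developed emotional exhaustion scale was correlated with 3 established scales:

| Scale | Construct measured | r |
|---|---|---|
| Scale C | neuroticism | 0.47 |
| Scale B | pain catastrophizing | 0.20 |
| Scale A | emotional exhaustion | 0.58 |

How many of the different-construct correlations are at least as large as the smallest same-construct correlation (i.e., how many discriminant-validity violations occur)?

Convergent (same construct = emotional exhaustion): Scale A.
Smallest convergent = 0.58. Discriminant values: 0.47, 0.20; count ≥ 0.58 → 0.

0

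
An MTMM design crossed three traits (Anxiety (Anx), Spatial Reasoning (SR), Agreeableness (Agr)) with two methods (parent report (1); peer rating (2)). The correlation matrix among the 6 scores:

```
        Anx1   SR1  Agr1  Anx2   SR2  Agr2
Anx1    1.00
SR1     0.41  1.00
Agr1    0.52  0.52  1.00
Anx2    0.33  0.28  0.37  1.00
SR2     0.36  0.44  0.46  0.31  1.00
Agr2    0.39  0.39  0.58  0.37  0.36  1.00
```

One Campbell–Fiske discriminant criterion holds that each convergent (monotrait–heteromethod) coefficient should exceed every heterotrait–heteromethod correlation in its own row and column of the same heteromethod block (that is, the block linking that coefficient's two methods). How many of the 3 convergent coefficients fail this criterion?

2

Checking each validity diagonal entry against its comparison values:
Anx (methods 1·2): 0.33 vs {0.36, 0.28, 0.39, 0.37} → fail.
SR (methods 1·2): 0.44 vs {0.28, 0.36, 0.39, 0.46} → fail.
Agr (methods 1·2): 0.58 vs {0.37, 0.39, 0.46, 0.39} → pass.
2 of 3 fail.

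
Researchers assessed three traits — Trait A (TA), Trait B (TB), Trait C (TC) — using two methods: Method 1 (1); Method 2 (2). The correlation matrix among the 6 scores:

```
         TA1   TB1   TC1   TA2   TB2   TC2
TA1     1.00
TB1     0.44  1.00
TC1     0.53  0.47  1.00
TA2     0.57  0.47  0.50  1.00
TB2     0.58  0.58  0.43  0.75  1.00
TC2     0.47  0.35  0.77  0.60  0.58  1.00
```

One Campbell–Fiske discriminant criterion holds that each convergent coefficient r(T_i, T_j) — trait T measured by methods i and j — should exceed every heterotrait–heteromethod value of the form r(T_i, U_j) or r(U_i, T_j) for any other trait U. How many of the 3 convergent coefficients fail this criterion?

Checking each validity diagonal entry against its comparison values:
TA (methods 1·2): 0.57 vs {0.58, 0.47, 0.47, 0.50} → fail.
TB (methods 1·2): 0.58 vs {0.47, 0.58, 0.35, 0.43} → fail.
TC (methods 1·2): 0.77 vs {0.50, 0.47, 0.43, 0.35} → pass.
2 of 3 fail.

2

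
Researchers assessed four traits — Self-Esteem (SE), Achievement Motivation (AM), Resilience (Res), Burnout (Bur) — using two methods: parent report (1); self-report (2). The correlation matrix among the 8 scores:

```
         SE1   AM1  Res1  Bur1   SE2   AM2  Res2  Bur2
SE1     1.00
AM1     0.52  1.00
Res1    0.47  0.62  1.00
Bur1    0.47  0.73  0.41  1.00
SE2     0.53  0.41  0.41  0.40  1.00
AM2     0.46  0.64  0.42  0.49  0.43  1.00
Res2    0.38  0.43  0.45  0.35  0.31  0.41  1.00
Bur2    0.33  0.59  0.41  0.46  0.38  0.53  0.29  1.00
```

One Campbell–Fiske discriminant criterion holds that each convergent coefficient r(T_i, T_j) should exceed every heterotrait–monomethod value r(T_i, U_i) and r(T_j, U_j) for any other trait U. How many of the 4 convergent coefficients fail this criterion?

Each convergent coefficient versus the relevant comparison correlations:
SE (methods 1·2): 0.53 vs {0.52, 0.43, 0.47, 0.31, 0.47, 0.38} → pass.
AM (methods 1·2): 0.64 vs {0.52, 0.43, 0.62, 0.41, 0.73, 0.53} → fail.
Res (methods 1·2): 0.45 vs {0.47, 0.31, 0.62, 0.41, 0.41, 0.29} → fail.
Bur (methods 1·2): 0.46 vs {0.47, 0.38, 0.73, 0.53, 0.41, 0.29} → fail.
3 of 4 fail.

3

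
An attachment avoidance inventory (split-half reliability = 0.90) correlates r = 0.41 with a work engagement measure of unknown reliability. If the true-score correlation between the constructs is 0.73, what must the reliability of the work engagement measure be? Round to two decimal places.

r_true = r_obs / √(r_xx · r_yy) ⇒ 0.73 = 0.41 / √(0.90 · r_yy).
√(0.90 · r_yy) = 0.41 / 0.73 = 0.5616; 0.90 · r_yy = 0.3154; r_yy = 0.3154 / 0.90 ≈ 0.35.

0.35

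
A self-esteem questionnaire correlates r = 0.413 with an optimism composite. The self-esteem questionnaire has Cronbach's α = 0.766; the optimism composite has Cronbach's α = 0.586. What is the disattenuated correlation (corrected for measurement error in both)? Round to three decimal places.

0.616

r_true = r_obs / √(r_xx · r_yy) = 0.413 / √(0.766 × 0.586) = 0.413 / √0.448876 = 0.413 / 0.6700 ≈ 0.616.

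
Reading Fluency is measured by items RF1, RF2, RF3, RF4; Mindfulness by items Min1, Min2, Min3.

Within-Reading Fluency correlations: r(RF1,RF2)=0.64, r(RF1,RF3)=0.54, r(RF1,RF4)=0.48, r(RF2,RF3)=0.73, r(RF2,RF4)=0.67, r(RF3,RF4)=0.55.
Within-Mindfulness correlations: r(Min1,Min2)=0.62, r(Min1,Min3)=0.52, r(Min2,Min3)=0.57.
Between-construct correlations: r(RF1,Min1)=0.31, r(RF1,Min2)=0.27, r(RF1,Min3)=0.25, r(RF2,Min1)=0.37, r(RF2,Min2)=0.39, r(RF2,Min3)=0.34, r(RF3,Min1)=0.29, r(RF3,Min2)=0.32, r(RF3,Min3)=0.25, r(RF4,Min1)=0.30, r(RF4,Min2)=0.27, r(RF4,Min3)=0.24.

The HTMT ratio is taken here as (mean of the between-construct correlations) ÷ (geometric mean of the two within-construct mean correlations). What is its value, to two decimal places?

Between-construct mean = 3.60/12 = 0.3000.
Mean within-RF = 3.61/6 = 0.6017; mean within-Min = 1.71/3 = 0.5700.
Geometric mean = √(0.6017 × 0.5700) = 0.5856.
HTMT = 0.3000 / 0.5856 = 0.51.

0.51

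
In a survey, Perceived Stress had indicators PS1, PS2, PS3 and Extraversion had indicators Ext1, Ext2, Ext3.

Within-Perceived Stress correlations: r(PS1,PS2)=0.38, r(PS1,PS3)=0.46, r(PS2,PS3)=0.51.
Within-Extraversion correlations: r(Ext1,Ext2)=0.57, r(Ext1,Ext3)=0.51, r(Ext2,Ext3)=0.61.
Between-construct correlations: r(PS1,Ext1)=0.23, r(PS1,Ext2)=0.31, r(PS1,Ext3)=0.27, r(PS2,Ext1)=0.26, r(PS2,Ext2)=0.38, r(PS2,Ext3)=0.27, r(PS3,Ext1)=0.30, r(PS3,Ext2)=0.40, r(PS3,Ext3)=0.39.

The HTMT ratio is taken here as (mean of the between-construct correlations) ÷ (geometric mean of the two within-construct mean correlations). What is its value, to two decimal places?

Between-construct mean = 2.81/9 = 0.3122.
Mean within-PS = 1.35/3 = 0.4500; mean within-Ext = 1.69/3 = 0.5633.
Geometric mean = √(0.4500 × 0.5633) = 0.5035.
HTMT = 0.3122 / 0.5035 = 0.62.

0.62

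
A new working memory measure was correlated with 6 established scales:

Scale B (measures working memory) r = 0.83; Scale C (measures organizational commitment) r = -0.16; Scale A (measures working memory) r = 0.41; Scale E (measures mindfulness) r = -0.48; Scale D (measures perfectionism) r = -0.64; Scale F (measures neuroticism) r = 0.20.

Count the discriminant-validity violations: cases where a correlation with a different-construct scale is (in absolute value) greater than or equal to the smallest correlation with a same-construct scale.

2

Convergent (same construct = working memory): Scale B, Scale A.
Smallest convergent = 0.41. Discriminant |r|: 0.16, 0.48, 0.64, 0.20; count ≥ 0.41 → 2.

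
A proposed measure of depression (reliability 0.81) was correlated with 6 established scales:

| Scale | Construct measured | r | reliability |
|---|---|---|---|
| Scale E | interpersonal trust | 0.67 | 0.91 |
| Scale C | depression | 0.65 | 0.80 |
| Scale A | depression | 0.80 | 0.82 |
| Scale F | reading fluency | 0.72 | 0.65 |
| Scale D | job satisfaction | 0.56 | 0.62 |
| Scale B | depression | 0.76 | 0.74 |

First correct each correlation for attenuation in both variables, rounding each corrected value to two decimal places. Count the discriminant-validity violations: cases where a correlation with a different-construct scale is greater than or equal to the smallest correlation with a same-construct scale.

1

Disattenuated r (r / √(r_scale · r_new)):
  Scale E (disc): 0.67 / √(0.91·0.81) = 0.78
  Scale C (conv): 0.65 / √(0.80·0.81) = 0.81
  Scale A (conv): 0.80 / √(0.82·0.81) = 0.98
  Scale F (disc): 0.72 / √(0.65·0.81) = 0.99
  Scale D (disc): 0.56 / √(0.62·0.81) = 0.79
  Scale B (conv): 0.76 / √(0.74·0.81) = 0.98
Smallest convergent = 0.81. Discriminant values: 0.78, 0.99, 0.79; count ≥ 0.81 → 1.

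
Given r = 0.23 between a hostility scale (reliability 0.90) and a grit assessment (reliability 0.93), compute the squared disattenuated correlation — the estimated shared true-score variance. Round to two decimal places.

0.06

Disattenuated r = 0.23 / √(0.90 × 0.93) = 0.23 / 0.9149 = 0.2514.
Shared true-score variance = 0.2514² = 0.0632 ≈ 0.06.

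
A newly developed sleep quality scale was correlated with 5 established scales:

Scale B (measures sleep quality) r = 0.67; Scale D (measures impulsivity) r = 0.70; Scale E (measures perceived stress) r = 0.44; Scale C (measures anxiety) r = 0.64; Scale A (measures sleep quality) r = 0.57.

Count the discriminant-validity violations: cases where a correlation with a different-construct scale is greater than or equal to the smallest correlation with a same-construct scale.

Convergent (same construct = sleep quality): Scale B, Scale A.
Smallest convergent = 0.57. Discriminant values: 0.70, 0.44, 0.64; count ≥ 0.57 → 2.

2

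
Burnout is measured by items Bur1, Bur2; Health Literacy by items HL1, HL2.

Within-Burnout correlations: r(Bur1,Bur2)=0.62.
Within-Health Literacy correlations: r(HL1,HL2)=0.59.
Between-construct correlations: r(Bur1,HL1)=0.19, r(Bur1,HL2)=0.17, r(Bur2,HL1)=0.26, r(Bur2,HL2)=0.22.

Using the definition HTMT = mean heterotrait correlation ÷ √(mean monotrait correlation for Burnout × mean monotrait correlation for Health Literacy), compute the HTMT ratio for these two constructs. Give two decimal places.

Between-construct mean = 0.84/4 = 0.2100.
Mean within-Bur = 0.62/1 = 0.6200; mean within-HL = 0.59/1 = 0.5900.
Geometric mean = √(0.6200 × 0.5900) = 0.6048.
HTMT = 0.2100 / 0.6048 = 0.35.

0.35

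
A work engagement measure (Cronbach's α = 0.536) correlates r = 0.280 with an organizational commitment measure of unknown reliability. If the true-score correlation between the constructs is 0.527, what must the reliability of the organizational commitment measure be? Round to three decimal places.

0.527

r_true = r_obs / √(r_xx · r_yy) ⇒ 0.527 = 0.280 / √(0.536 · r_yy).
√(0.536 · r_yy) = 0.280 / 0.527 = 0.5313; 0.536 · r_yy = 0.2823; r_yy = 0.2823 / 0.536 ≈ 0.527.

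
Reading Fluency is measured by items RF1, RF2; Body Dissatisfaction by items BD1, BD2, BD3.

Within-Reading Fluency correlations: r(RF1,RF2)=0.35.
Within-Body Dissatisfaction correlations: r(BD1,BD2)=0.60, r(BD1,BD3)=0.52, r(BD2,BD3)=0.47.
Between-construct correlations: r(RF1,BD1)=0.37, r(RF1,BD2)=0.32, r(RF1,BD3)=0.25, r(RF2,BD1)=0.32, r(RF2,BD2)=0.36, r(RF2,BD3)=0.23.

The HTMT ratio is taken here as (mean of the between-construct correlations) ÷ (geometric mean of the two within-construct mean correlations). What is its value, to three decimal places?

Mean between = 1.85/6 = 0.3083.
Mean within-RF = 0.35/1 = 0.3500; mean within-BD = 1.59/3 = 0.5300.
Geometric mean = √(0.3500 × 0.5300) = 0.4307.
HTMT = 0.3083 / 0.4307 = 0.716.

0.716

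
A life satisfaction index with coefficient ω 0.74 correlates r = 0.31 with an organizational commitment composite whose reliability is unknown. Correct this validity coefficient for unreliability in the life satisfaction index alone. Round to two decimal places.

Single correction: r_c = r_obs / √r_xx = 0.31 / √0.74 = 0.31 / 0.8602 ≈ 0.36.

0.36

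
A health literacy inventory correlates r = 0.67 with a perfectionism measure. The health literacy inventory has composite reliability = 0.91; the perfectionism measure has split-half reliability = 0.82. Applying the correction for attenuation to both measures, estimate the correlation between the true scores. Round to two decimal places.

0.78

r_true = r_obs / √(r_xx · r_yy) = 0.67 / √(0.91 × 0.82) = 0.67 / √0.7462 = 0.67 / 0.8638 ≈ 0.78.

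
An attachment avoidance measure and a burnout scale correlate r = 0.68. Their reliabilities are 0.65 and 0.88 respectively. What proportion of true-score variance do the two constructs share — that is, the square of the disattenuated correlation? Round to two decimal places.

0.81

Disattenuated r = 0.68 / √(0.65 × 0.88) = 0.68 / 0.7563 = 0.8991.
Shared true-score variance = 0.8991² = 0.8084 ≈ 0.81.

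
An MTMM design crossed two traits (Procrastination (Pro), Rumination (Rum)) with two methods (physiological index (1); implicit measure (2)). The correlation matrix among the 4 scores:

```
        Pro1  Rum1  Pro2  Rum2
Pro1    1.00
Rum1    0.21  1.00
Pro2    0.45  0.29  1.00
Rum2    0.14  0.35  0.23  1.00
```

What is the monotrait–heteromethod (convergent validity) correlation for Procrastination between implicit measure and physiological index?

0.45

Same trait (Pro), different methods: r(Pro2, Pro1) = 0.45.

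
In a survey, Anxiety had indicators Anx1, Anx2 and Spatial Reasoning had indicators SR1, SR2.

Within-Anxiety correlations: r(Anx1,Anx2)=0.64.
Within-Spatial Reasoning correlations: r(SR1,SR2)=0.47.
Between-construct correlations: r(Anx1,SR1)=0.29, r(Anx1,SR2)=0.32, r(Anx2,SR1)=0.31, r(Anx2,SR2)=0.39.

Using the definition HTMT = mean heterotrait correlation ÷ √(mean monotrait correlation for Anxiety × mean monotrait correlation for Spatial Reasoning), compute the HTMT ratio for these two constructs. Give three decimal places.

Between-construct mean = 1.31/4 = 0.3275.
Mean within-Anx = 0.64/1 = 0.6400; mean within-SR = 0.47/1 = 0.4700.
Geometric mean = √(0.6400 × 0.4700) = 0.5485.
HTMT = 0.3275 / 0.5485 = 0.597.

0.597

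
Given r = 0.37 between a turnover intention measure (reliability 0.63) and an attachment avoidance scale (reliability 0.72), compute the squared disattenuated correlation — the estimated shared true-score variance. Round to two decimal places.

Disattenuated r = 0.37 / √(0.63 × 0.72) = 0.37 / 0.6735 = 0.5494.
Shared true-score variance = 0.5494² = 0.3018 ≈ 0.30.

0.30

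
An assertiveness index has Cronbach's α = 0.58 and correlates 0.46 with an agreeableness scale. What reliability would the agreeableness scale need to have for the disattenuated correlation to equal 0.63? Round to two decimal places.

r_true = r_obs / √(r_xx · r_yy) ⇒ 0.63 = 0.46 / √(0.58 · r_yy).
√(0.58 · r_yy) = 0.46 / 0.63 = 0.7302; 0.58 · r_yy = 0.5332; r_yy = 0.5332 / 0.58 ≈ 0.92.

0.92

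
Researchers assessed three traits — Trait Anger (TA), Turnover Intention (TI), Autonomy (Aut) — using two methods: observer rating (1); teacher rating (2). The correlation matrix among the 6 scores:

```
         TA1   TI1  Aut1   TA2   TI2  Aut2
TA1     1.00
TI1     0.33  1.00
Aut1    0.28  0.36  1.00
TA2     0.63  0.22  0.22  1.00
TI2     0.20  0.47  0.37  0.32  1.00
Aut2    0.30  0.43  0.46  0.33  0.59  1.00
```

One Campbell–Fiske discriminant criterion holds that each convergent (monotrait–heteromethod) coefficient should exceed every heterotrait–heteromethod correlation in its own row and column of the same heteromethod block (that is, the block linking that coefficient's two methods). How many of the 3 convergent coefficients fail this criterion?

Checking each validity diagonal entry against its comparison values:
TA (methods 1·2): 0.63 vs {0.20, 0.22, 0.30, 0.22} → pass.
TI (methods 1·2): 0.47 vs {0.22, 0.20, 0.43, 0.37} → pass.
Aut (methods 1·2): 0.46 vs {0.22, 0.30, 0.37, 0.43} → pass.
0 of 3 fail.

0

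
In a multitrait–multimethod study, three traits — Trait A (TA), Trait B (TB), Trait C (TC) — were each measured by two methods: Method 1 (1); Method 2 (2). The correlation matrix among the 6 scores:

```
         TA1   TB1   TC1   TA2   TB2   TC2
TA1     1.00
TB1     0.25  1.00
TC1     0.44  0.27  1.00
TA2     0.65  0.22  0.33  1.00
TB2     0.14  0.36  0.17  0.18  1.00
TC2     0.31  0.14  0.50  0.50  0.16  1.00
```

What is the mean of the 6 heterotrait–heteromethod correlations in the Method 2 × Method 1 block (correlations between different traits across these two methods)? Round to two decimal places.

0.22

HTHM values (method 2 × method 1): 0.22, 0.33, 0.14, 0.17, 0.31, 0.14; mean = 1.31/6 = 0.22.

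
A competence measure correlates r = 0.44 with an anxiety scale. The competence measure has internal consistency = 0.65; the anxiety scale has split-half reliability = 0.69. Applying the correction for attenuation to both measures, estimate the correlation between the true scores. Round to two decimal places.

0.66

r_true = r_obs / √(r_xx · r_yy) = 0.44 / √(0.65 × 0.69) = 0.44 / √0.4485 = 0.44 / 0.6697 ≈ 0.66.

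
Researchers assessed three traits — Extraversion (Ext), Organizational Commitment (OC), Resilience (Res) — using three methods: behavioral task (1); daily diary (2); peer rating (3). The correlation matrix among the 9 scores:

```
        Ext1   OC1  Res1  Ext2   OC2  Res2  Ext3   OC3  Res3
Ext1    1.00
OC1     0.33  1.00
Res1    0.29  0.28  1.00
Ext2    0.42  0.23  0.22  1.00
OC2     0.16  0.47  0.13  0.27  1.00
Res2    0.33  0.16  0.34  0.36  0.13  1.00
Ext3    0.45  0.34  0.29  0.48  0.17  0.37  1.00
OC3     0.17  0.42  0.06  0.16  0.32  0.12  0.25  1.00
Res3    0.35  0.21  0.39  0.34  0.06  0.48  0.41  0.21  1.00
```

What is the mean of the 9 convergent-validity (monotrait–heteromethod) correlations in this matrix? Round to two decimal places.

Convergent values: 0.42, 0.45, 0.48, 0.47, 0.42, 0.32, 0.34, 0.39, 0.48; mean = 3.77/9 = 0.42.

0.42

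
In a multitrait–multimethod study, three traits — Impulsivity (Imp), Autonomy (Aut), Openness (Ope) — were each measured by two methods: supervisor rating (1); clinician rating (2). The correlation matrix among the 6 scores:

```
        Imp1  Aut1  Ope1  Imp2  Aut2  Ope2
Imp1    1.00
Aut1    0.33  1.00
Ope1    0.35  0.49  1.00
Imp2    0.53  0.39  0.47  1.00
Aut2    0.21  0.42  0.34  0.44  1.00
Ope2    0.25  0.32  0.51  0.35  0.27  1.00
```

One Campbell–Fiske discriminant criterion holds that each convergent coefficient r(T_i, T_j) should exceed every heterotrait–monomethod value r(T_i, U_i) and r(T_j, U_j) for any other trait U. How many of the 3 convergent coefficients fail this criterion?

Each convergent coefficient versus the relevant comparison correlations:
Imp (methods 1·2): 0.53 vs {0.33, 0.44, 0.35, 0.35} → pass.
Aut (methods 1·2): 0.42 vs {0.33, 0.44, 0.49, 0.27} → fail.
Ope (methods 1·2): 0.51 vs {0.35, 0.35, 0.49, 0.27} → pass.
1 of 3 fail.

1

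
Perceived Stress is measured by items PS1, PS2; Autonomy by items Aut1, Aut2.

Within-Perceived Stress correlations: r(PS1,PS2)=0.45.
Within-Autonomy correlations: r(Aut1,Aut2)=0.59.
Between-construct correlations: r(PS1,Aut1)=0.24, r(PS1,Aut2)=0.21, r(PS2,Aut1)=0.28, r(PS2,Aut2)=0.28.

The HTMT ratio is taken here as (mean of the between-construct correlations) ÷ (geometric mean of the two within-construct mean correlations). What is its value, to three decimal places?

Mean heterotrait r = 1.01/4 = 0.2525.
Mean within-PS = 0.45/1 = 0.4500; mean within-Aut = 0.59/1 = 0.5900.
Geometric mean = √(0.4500 × 0.5900) = 0.5153.
HTMT = 0.2525 / 0.5153 = 0.490.

0.490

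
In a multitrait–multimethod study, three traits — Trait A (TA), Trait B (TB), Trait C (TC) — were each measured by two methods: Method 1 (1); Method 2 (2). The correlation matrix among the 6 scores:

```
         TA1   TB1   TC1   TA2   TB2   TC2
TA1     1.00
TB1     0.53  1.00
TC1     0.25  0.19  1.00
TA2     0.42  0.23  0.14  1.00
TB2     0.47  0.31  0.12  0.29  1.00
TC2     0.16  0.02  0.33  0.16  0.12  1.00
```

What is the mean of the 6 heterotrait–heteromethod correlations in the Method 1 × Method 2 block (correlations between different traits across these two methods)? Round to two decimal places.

HTHM values (method 1 × method 2): 0.47, 0.16, 0.23, 0.02, 0.14, 0.12; mean = 1.14/6 = 0.19.

0.19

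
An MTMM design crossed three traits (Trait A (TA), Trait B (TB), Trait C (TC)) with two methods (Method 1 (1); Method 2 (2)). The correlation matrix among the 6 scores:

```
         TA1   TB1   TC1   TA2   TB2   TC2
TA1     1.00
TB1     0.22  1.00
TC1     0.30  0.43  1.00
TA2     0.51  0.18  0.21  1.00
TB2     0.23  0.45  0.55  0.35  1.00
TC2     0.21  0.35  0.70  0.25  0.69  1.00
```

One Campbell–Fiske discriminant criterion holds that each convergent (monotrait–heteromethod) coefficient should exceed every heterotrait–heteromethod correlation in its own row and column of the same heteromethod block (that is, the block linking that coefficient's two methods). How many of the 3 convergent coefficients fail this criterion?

Each convergent coefficient versus the relevant comparison correlations:
TA (methods 1·2): 0.51 vs {0.23, 0.18, 0.21, 0.21} → pass.
TB (methods 1·2): 0.45 vs {0.18, 0.23, 0.35, 0.55} → fail.
TC (methods 1·2): 0.70 vs {0.21, 0.21, 0.55, 0.35} → pass.
1 of 3 fail.

1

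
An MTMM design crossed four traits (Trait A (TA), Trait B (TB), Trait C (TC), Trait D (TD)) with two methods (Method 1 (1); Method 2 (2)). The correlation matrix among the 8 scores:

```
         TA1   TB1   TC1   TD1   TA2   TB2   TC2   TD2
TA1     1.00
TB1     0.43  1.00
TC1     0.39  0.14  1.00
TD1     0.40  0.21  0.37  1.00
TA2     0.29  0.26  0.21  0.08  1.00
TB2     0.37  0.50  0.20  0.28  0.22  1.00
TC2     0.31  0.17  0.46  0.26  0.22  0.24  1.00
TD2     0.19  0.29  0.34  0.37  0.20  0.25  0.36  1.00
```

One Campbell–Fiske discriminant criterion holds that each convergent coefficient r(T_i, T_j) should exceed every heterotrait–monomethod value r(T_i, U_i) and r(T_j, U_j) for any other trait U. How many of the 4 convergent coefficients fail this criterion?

2

Convergent coefficients and their comparison sets:
TA (methods 1·2): 0.29 vs {0.43, 0.22, 0.39, 0.22, 0.40, 0.20} → fail.
TB (methods 1·2): 0.50 vs {0.43, 0.22, 0.14, 0.24, 0.21, 0.25} → pass.
TC (methods 1·2): 0.46 vs {0.39, 0.22, 0.14, 0.24, 0.37, 0.36} → pass.
TD (methods 1·2): 0.37 vs {0.40, 0.20, 0.21, 0.25, 0.37, 0.36} → fail.
2 of 4 fail.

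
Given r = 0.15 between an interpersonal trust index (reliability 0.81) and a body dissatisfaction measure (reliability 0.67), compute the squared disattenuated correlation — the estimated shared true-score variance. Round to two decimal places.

0.04

Disattenuated r = 0.15 / √(0.81 × 0.67) = 0.15 / 0.7367 = 0.2036.
Shared true-score variance = 0.2036² = 0.0415 ≈ 0.04.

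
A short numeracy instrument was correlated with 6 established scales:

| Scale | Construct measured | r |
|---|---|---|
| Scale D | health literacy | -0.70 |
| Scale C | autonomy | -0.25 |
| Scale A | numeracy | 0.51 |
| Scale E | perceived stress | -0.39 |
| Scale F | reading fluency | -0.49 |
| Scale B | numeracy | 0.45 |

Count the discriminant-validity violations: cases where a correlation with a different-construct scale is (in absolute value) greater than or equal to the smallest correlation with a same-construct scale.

Convergent (same construct = numeracy): Scale A, Scale B.
Smallest convergent = 0.45. Discriminant |r|: 0.70, 0.25, 0.39, 0.49; count ≥ 0.45 → 2.

2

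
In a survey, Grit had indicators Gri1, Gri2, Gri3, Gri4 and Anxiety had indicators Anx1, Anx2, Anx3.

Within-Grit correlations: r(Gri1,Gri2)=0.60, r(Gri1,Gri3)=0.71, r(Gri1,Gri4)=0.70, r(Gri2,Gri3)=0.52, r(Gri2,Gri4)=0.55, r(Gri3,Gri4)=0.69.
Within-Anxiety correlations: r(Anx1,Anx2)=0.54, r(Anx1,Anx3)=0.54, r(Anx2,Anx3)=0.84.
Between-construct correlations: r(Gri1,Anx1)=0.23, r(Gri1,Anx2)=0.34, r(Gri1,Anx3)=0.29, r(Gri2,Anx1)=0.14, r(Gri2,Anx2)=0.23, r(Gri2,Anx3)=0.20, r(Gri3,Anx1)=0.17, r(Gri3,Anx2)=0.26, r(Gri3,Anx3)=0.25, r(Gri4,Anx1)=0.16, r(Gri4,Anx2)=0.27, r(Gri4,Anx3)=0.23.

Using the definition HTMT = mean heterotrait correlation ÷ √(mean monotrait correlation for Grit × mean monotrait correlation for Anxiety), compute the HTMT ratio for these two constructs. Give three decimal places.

0.364

Mean heterotrait r = 2.77/12 = 0.2308.
Mean within-Gri = 3.77/6 = 0.6283; mean within-Anx = 1.92/3 = 0.6400.
Geometric mean = √(0.6283 × 0.6400) = 0.6341.
HTMT = 0.2308 / 0.6341 = 0.364.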